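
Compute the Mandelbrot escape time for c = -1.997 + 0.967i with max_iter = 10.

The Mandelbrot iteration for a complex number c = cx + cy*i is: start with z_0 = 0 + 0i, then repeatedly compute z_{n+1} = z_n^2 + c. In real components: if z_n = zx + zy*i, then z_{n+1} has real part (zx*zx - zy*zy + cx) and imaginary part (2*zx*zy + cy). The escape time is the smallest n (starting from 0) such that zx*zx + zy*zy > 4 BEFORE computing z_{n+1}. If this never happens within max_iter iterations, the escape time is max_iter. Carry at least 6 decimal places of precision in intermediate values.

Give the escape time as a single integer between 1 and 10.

Answer: 1

Derivation:
z_0 = 0 + 0i, c = -1.9970 + 0.9670i
Iter 1: z = -1.9970 + 0.9670i, |z|^2 = 4.9231
Escaped at iteration 1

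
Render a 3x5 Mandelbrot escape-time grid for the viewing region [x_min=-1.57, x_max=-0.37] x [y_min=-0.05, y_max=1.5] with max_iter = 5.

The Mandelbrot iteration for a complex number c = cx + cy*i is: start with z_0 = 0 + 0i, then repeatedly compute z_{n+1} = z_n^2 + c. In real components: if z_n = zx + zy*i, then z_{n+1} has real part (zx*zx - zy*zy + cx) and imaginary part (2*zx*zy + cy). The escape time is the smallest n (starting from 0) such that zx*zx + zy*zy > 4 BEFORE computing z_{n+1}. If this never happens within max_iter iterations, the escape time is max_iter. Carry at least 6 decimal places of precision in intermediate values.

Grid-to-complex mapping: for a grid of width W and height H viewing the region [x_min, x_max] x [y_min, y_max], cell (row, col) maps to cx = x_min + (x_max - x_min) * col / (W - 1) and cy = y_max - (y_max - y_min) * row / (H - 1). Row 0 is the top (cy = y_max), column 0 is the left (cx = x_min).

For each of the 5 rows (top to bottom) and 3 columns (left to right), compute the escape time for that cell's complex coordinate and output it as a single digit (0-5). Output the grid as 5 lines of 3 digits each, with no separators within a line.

(row=0, col=0): c = -1.5700 + 1.5000i → escape time 1
(row=0, col=1): c = -0.9700 + 1.5000i → escape time 2
(row=0, col=2): c = -0.3700 + 1.5000i → escape time 2
(row=1, col=0): c = -1.5700 + 1.1125i → escape time 2
(row=1, col=1): c = -0.9700 + 1.1125i → escape time 3
(row=1, col=2): c = -0.3700 + 1.1125i → escape time 4
(row=2, col=0): c = -1.5700 + 0.7250i → escape time 3
(row=2, col=1): c = -0.9700 + 0.7250i → escape time 4
(row=2, col=2): c = -0.3700 + 0.7250i → escape time 5
(row=3, col=0): c = -1.5700 + 0.3375i → escape time 4
(row=3, col=1): c = -0.9700 + 0.3375i → escape time 5
(row=3, col=2): c = -0.3700 + 0.3375i → escape time 5
(row=4, col=0): c = -1.5700 + -0.0500i → escape time 5
(row=4, col=1): c = -0.9700 + -0.0500i → escape time 5
(row=4, col=2): c = -0.3700 + -0.0500i → escape time 5

Answer: 122
234
345
455
555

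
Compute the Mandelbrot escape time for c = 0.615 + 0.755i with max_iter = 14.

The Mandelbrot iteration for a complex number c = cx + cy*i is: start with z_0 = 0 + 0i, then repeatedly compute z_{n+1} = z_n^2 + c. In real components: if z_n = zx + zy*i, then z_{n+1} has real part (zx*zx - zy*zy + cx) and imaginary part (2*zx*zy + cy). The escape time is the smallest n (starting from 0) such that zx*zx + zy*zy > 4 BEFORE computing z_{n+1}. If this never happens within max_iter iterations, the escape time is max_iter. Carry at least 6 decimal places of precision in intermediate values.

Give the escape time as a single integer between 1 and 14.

Answer: 3

Derivation:
z_0 = 0 + 0i, c = 0.6150 + 0.7550i
Iter 1: z = 0.6150 + 0.7550i, |z|^2 = 0.9483
Iter 2: z = 0.4232 + 1.6837i, |z|^2 = 3.0138
Iter 3: z = -2.0406 + 2.1800i, |z|^2 = 8.9165
Escaped at iteration 3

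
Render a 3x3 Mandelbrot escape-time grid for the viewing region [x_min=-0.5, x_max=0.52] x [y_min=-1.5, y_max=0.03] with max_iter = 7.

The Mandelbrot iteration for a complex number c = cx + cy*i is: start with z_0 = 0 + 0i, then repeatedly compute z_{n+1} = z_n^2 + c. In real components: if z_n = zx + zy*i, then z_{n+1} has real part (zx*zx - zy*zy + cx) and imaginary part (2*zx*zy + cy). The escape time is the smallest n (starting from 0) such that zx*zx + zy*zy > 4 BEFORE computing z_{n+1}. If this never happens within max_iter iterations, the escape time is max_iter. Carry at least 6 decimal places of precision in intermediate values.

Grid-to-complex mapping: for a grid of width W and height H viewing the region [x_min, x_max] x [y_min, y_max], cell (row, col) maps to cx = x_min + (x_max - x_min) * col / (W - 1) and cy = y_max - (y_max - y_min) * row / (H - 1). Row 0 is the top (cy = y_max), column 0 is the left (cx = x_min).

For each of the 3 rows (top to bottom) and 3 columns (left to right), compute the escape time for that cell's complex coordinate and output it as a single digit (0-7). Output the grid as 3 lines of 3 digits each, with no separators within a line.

Answer: 775
673
222

Derivation:
(row=0, col=0): c = -0.5000 + 0.0300i → escape time 7
(row=0, col=1): c = 0.0100 + 0.0300i → escape time 7
(row=0, col=2): c = 0.5200 + 0.0300i → escape time 5
(row=1, col=0): c = -0.5000 + -0.7350i → escape time 6
(row=1, col=1): c = 0.0100 + -0.7350i → escape time 7
(row=1, col=2): c = 0.5200 + -0.7350i → escape time 3
(row=2, col=0): c = -0.5000 + -1.5000i → escape time 2
(row=2, col=1): c = 0.0100 + -1.5000i → escape time 2
(row=2, col=2): c = 0.5200 + -1.5000i → escape time 2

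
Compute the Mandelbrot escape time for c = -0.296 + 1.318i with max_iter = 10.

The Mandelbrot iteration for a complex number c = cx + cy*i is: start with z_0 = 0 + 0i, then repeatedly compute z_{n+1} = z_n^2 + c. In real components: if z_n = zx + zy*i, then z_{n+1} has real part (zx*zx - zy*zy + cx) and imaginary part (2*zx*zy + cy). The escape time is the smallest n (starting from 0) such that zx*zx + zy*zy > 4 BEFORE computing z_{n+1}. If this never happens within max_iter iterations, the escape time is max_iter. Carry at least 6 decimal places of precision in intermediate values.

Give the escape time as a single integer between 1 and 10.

z_0 = 0 + 0i, c = -0.2960 + 1.3180i
Iter 1: z = -0.2960 + 1.3180i, |z|^2 = 1.8247
Iter 2: z = -1.9455 + 0.5377i, |z|^2 = 4.0742
Escaped at iteration 2

Answer: 2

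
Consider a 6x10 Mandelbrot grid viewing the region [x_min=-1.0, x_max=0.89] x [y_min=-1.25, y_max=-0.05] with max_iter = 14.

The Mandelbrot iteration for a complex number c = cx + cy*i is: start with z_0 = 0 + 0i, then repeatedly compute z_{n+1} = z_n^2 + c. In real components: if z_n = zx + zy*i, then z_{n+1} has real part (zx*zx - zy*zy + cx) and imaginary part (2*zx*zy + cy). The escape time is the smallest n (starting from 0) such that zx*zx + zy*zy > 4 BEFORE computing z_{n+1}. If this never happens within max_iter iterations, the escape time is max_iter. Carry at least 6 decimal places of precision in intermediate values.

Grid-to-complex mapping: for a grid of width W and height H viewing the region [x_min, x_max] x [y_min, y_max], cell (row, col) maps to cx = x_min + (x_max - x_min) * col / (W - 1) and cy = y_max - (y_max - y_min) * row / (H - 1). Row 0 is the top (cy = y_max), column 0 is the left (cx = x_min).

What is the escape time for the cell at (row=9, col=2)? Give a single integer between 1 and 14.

Answer: 3

Derivation:
z_0 = 0 + 0i, c = -0.2440 + -1.2500i
Iter 1: z = -0.2440 + -1.2500i, |z|^2 = 1.6220
Iter 2: z = -1.7470 + -0.6400i, |z|^2 = 3.4615
Iter 3: z = 2.3983 + 0.9861i, |z|^2 = 6.7242
Escaped at iteration 3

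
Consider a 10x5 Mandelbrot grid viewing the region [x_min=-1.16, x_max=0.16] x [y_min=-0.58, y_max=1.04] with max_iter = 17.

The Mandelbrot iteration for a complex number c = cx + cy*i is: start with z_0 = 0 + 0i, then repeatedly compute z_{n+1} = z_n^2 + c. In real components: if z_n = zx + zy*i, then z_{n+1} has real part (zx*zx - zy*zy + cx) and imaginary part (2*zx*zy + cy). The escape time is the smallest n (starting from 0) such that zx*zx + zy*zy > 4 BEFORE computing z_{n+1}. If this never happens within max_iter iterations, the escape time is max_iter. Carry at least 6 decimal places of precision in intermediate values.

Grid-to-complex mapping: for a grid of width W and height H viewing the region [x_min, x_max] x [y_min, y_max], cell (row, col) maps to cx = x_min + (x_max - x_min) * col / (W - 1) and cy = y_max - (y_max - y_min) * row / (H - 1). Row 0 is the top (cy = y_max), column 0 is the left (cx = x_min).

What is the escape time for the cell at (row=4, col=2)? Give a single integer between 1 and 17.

Answer: 5

Derivation:
z_0 = 0 + 0i, c = -0.8667 + -0.5800i
Iter 1: z = -0.8667 + -0.5800i, |z|^2 = 1.0875
Iter 2: z = -0.4520 + 0.4253i, |z|^2 = 0.3852
Iter 3: z = -0.8433 + -0.9645i, |z|^2 = 1.6414
Iter 4: z = -1.0857 + 1.0467i, |z|^2 = 2.2743
Iter 5: z = -0.7835 + -2.8527i, |z|^2 = 8.7520
Escaped at iteration 5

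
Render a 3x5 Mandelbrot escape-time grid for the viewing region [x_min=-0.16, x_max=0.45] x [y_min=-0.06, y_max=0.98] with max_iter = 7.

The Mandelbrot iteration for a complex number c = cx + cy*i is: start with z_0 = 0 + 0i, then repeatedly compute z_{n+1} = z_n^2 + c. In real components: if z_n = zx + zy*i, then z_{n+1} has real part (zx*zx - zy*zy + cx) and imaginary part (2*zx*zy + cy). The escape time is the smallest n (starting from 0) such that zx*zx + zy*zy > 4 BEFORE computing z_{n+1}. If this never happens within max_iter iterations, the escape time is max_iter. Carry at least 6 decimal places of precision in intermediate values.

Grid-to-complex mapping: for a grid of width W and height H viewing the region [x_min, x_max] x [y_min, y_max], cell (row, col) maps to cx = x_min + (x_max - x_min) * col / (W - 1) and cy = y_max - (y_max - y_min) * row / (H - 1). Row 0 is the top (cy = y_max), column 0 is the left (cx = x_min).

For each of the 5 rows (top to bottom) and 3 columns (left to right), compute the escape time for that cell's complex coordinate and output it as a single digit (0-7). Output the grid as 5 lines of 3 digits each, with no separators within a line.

(row=0, col=0): c = -0.1600 + 0.9800i → escape time 7
(row=0, col=1): c = 0.1450 + 0.9800i → escape time 4
(row=0, col=2): c = 0.4500 + 0.9800i → escape time 3
(row=1, col=0): c = -0.1600 + 0.7200i → escape time 7
(row=1, col=1): c = 0.1450 + 0.7200i → escape time 7
(row=1, col=2): c = 0.4500 + 0.7200i → escape time 4
(row=2, col=0): c = -0.1600 + 0.4600i → escape time 7
(row=2, col=1): c = 0.1450 + 0.4600i → escape time 7
(row=2, col=2): c = 0.4500 + 0.4600i → escape time 6
(row=3, col=0): c = -0.1600 + 0.2000i → escape time 7
(row=3, col=1): c = 0.1450 + 0.2000i → escape time 7
(row=3, col=2): c = 0.4500 + 0.2000i → escape time 7
(row=4, col=0): c = -0.1600 + -0.0600i → escape time 7
(row=4, col=1): c = 0.1450 + -0.0600i → escape time 7
(row=4, col=2): c = 0.4500 + -0.0600i → escape time 6

Answer: 743
774
776
777
776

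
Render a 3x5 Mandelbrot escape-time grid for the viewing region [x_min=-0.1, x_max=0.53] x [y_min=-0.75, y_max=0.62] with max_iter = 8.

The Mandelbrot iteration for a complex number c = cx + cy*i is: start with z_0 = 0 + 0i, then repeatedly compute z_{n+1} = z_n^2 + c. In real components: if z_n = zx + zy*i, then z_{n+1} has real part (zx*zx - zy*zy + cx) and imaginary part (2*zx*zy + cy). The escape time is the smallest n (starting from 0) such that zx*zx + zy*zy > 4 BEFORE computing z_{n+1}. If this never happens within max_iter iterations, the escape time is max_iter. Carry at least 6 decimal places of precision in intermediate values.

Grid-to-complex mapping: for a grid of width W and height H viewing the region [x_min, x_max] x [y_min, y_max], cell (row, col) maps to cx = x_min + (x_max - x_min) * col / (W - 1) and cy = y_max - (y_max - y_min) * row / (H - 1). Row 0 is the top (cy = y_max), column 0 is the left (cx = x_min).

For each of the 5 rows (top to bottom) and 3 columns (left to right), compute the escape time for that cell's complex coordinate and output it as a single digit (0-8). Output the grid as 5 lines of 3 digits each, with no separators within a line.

Answer: 884
885
885
885
863

Derivation:
(row=0, col=0): c = -0.1000 + 0.6200i → escape time 8
(row=0, col=1): c = 0.2150 + 0.6200i → escape time 8
(row=0, col=2): c = 0.5300 + 0.6200i → escape time 4
(row=1, col=0): c = -0.1000 + 0.2775i → escape time 8
(row=1, col=1): c = 0.2150 + 0.2775i → escape time 8
(row=1, col=2): c = 0.5300 + 0.2775i → escape time 5
(row=2, col=0): c = -0.1000 + -0.0650i → escape time 8
(row=2, col=1): c = 0.2150 + -0.0650i → escape time 8
(row=2, col=2): c = 0.5300 + -0.0650i → escape time 5
(row=3, col=0): c = -0.1000 + -0.4075i → escape time 8
(row=3, col=1): c = 0.2150 + -0.4075i → escape time 8
(row=3, col=2): c = 0.5300 + -0.4075i → escape time 5
(row=4, col=0): c = -0.1000 + -0.7500i → escape time 8
(row=4, col=1): c = 0.2150 + -0.7500i → escape time 6
(row=4, col=2): c = 0.5300 + -0.7500i → escape time 3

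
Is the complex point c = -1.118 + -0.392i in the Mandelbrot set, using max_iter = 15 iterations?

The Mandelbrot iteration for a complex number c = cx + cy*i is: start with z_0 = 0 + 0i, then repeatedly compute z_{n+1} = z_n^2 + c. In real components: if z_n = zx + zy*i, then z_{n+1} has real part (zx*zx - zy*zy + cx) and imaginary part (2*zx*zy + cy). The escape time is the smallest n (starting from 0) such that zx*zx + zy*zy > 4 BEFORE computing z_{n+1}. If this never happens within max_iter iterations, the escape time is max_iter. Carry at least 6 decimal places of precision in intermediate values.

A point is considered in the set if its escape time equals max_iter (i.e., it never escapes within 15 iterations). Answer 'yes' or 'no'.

Answer: no

Derivation:
z_0 = 0 + 0i, c = -1.1180 + -0.3920i
Iter 1: z = -1.1180 + -0.3920i, |z|^2 = 1.4036
Iter 2: z = -0.0217 + 0.4845i, |z|^2 = 0.2352
Iter 3: z = -1.3523 + -0.4131i, |z|^2 = 1.9993
Iter 4: z = 0.5400 + 0.7252i, |z|^2 = 0.8175
Iter 5: z = -1.3522 + 0.3912i, |z|^2 = 1.9816
Iter 6: z = 0.5574 + -1.4501i, |z|^2 = 2.4134
Iter 7: z = -2.9099 + -2.0087i, |z|^2 = 12.5022
Escaped at iteration 7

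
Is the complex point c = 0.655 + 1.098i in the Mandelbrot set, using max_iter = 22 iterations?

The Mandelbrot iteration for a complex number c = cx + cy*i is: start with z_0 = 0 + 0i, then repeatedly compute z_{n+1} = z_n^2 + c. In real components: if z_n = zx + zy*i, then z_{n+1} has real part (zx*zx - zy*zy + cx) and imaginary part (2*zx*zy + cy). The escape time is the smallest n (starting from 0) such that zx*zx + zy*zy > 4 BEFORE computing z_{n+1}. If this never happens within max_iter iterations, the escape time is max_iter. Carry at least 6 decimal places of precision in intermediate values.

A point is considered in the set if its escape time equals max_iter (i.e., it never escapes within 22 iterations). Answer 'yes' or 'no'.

z_0 = 0 + 0i, c = 0.6550 + 1.0980i
Iter 1: z = 0.6550 + 1.0980i, |z|^2 = 1.6346
Iter 2: z = -0.1216 + 2.5364i, |z|^2 = 6.4480
Escaped at iteration 2

Answer: no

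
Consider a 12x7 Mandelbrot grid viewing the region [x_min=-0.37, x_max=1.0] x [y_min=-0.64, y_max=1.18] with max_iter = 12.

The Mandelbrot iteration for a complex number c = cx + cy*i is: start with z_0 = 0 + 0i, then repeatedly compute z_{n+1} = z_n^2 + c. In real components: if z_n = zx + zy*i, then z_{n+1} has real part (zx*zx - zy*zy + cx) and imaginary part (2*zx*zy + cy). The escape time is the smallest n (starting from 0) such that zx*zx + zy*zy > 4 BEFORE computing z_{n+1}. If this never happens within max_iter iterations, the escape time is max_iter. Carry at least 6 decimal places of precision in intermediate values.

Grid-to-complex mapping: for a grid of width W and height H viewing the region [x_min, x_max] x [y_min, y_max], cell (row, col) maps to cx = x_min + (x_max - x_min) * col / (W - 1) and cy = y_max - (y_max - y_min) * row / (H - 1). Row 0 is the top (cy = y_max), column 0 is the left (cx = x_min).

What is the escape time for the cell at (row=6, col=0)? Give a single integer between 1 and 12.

Answer: 12

Derivation:
z_0 = 0 + 0i, c = -0.3700 + -0.6400i
Iter 1: z = -0.3700 + -0.6400i, |z|^2 = 0.5465
Iter 2: z = -0.6427 + -0.1664i, |z|^2 = 0.4408
Iter 3: z = 0.0154 + -0.4261i, |z|^2 = 0.1818
Iter 4: z = -0.5513 + -0.6531i, |z|^2 = 0.7305
Iter 5: z = -0.4926 + 0.0802i, |z|^2 = 0.2491
Iter 6: z = -0.1338 + -0.7190i, |z|^2 = 0.5348
Iter 7: z = -0.8690 + -0.4476i, |z|^2 = 0.9555
Iter 8: z = 0.1848 + 0.1380i, |z|^2 = 0.0532
Iter 9: z = -0.3549 + -0.5890i, |z|^2 = 0.4729
Iter 10: z = -0.5910 + -0.2220i, |z|^2 = 0.3985
Iter 11: z = -0.0700 + -0.3777i, |z|^2 = 0.1475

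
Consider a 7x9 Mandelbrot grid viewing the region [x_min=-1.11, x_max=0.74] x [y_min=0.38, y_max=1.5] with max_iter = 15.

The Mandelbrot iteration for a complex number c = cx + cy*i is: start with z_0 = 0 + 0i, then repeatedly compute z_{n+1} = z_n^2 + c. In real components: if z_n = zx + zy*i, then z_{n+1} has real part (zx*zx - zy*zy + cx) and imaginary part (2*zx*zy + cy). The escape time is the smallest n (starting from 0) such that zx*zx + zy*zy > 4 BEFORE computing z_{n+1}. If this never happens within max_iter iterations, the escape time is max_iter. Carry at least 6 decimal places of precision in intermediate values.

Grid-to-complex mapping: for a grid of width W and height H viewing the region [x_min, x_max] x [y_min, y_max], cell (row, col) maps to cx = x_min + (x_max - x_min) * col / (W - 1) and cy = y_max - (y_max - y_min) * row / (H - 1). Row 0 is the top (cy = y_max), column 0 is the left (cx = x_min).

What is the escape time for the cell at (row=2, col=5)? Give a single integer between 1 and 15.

Answer: 2

Derivation:
z_0 = 0 + 0i, c = 0.4317 + 1.2200i
Iter 1: z = 0.4317 + 1.2200i, |z|^2 = 1.6747
Iter 2: z = -0.8704 + 2.2733i, |z|^2 = 5.9253
Escaped at iteration 2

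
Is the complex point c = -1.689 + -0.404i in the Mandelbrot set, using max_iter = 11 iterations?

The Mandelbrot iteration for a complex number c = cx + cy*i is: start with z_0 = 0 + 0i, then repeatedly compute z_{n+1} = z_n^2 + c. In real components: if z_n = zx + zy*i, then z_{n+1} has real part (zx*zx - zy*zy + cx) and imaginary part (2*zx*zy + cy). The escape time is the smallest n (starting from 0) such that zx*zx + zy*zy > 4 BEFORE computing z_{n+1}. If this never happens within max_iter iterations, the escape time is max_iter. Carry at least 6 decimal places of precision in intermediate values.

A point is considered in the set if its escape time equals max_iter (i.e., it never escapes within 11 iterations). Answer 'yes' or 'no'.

z_0 = 0 + 0i, c = -1.6890 + -0.4040i
Iter 1: z = -1.6890 + -0.4040i, |z|^2 = 3.0159
Iter 2: z = 1.0005 + 0.9607i, |z|^2 = 1.9240
Iter 3: z = -1.6110 + 1.5184i, |z|^2 = 4.9007
Escaped at iteration 3

Answer: no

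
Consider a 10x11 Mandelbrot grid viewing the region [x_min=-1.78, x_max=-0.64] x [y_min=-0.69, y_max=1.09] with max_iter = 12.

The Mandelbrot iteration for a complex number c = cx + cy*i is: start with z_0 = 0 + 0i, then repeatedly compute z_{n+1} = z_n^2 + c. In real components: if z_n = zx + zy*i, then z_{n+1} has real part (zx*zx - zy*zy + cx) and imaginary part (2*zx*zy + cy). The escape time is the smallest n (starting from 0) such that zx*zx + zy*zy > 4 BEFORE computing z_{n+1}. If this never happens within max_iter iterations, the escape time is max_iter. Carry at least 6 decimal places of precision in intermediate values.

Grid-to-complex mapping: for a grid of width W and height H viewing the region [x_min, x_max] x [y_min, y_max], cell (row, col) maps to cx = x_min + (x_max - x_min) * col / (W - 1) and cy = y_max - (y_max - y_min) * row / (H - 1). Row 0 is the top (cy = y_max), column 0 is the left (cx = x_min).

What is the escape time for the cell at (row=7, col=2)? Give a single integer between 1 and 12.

z_0 = 0 + 0i, c = -1.5267 + -0.1560i
Iter 1: z = -1.5267 + -0.1560i, |z|^2 = 2.3550
Iter 2: z = 0.7797 + 0.3203i, |z|^2 = 0.7106
Iter 3: z = -1.0213 + 0.3435i, |z|^2 = 1.1611
Iter 4: z = -0.6016 + -0.8577i, |z|^2 = 1.0975
Iter 5: z = -1.9004 + 0.8759i, |z|^2 = 4.3787
Escaped at iteration 5

Answer: 5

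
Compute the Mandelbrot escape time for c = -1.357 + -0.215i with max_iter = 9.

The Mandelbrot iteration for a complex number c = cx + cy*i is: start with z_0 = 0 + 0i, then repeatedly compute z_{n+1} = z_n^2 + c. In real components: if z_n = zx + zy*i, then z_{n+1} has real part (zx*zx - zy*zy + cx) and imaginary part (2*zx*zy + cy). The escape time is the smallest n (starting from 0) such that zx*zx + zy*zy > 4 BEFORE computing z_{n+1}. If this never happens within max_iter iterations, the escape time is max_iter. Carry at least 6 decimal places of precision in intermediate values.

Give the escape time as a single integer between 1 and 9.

Answer: 7

Derivation:
z_0 = 0 + 0i, c = -1.3570 + -0.2150i
Iter 1: z = -1.3570 + -0.2150i, |z|^2 = 1.8877
Iter 2: z = 0.4382 + 0.3685i, |z|^2 = 0.3278
Iter 3: z = -1.3008 + 0.1080i, |z|^2 = 1.7036
Iter 4: z = 0.3233 + -0.4959i, |z|^2 = 0.3505
Iter 5: z = -1.4984 + -0.5357i, |z|^2 = 2.5321
Iter 6: z = 0.6012 + 1.3903i, |z|^2 = 2.2944
Iter 7: z = -2.9284 + 1.4568i, |z|^2 = 10.6980
Escaped at iteration 7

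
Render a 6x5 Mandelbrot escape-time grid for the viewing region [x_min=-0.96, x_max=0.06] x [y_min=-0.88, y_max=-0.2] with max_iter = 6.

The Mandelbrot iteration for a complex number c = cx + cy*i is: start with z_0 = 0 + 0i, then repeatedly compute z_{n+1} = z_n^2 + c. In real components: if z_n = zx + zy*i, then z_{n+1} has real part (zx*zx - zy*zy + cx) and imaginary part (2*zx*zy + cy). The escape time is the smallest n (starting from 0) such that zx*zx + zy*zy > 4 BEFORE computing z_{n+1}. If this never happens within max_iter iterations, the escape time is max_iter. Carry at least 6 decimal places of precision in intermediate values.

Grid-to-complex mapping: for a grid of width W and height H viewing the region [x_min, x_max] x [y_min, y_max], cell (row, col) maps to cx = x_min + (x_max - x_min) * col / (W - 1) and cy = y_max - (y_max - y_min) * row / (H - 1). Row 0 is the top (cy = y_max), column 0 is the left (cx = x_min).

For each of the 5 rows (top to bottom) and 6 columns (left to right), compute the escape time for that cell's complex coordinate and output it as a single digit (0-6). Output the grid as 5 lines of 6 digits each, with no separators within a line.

(row=0, col=0): c = -0.9600 + -0.2000i → escape time 6
(row=0, col=1): c = -0.7560 + -0.2000i → escape time 6
(row=0, col=2): c = -0.5520 + -0.2000i → escape time 6
(row=0, col=3): c = -0.3480 + -0.2000i → escape time 6
(row=0, col=4): c = -0.1440 + -0.2000i → escape time 6
(row=0, col=5): c = 0.0600 + -0.2000i → escape time 6
(row=1, col=0): c = -0.9600 + -0.3700i → escape time 6
(row=1, col=1): c = -0.7560 + -0.3700i → escape time 6
(row=1, col=2): c = -0.5520 + -0.3700i → escape time 6
(row=1, col=3): c = -0.3480 + -0.3700i → escape time 6
(row=1, col=4): c = -0.1440 + -0.3700i → escape time 6
(row=1, col=5): c = 0.0600 + -0.3700i → escape time 6
(row=2, col=0): c = -0.9600 + -0.5400i → escape time 5
(row=2, col=1): c = -0.7560 + -0.5400i → escape time 6
(row=2, col=2): c = -0.5520 + -0.5400i → escape time 6
(row=2, col=3): c = -0.3480 + -0.5400i → escape time 6
(row=2, col=4): c = -0.1440 + -0.5400i → escape time 6
(row=2, col=5): c = 0.0600 + -0.5400i → escape time 6
(row=3, col=0): c = -0.9600 + -0.7100i → escape time 4
(row=3, col=1): c = -0.7560 + -0.7100i → escape time 4
(row=3, col=2): c = -0.5520 + -0.7100i → escape time 6
(row=3, col=3): c = -0.3480 + -0.7100i → escape time 6
(row=3, col=4): c = -0.1440 + -0.7100i → escape time 6
(row=3, col=5): c = 0.0600 + -0.7100i → escape time 6
(row=4, col=0): c = -0.9600 + -0.8800i → escape time 3
(row=4, col=1): c = -0.7560 + -0.8800i → escape time 4
(row=4, col=2): c = -0.5520 + -0.8800i → escape time 4
(row=4, col=3): c = -0.3480 + -0.8800i → escape time 5
(row=4, col=4): c = -0.1440 + -0.8800i → escape time 6
(row=4, col=5): c = 0.0600 + -0.8800i → escape time 6

Answer: 666666
666666
566666
446666
344566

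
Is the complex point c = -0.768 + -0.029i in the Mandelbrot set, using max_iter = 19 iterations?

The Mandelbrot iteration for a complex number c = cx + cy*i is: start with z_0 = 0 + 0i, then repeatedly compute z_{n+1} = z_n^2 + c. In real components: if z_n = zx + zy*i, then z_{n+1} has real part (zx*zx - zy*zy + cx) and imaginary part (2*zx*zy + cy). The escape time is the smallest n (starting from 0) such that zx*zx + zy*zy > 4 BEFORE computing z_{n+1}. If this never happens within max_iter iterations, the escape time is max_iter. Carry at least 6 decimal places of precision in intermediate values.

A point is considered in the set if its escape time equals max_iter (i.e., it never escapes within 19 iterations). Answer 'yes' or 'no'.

Answer: yes

Derivation:
z_0 = 0 + 0i, c = -0.7680 + -0.0290i
Iter 1: z = -0.7680 + -0.0290i, |z|^2 = 0.5907
Iter 2: z = -0.1790 + 0.0155i, |z|^2 = 0.0323
Iter 3: z = -0.7362 + -0.0346i, |z|^2 = 0.5432
Iter 4: z = -0.2272 + 0.0219i, |z|^2 = 0.0521
Iter 5: z = -0.7169 + -0.0389i, |z|^2 = 0.5154
Iter 6: z = -0.2556 + 0.0268i, |z|^2 = 0.0661
Iter 7: z = -0.7034 + -0.0427i, |z|^2 = 0.4966
Iter 8: z = -0.2751 + 0.0311i, |z|^2 = 0.0766
Iter 9: z = -0.6933 + -0.0461i, |z|^2 = 0.4828
Iter 10: z = -0.2895 + 0.0349i, |z|^2 = 0.0850
Iter 11: z = -0.6854 + -0.0492i, |z|^2 = 0.4722
Iter 12: z = -0.3006 + 0.0385i, |z|^2 = 0.0919
Iter 13: z = -0.6791 + -0.0521i, |z|^2 = 0.4639
Iter 14: z = -0.3095 + 0.0418i, |z|^2 = 0.0976
Iter 15: z = -0.6739 + -0.0549i, |z|^2 = 0.4572
Iter 16: z = -0.3168 + 0.0450i, |z|^2 = 0.1024
Iter 17: z = -0.6697 + -0.0575i, |z|^2 = 0.4517
Iter 18: z = -0.3229 + 0.0480i, |z|^2 = 0.1066
Did not escape in 19 iterations → in set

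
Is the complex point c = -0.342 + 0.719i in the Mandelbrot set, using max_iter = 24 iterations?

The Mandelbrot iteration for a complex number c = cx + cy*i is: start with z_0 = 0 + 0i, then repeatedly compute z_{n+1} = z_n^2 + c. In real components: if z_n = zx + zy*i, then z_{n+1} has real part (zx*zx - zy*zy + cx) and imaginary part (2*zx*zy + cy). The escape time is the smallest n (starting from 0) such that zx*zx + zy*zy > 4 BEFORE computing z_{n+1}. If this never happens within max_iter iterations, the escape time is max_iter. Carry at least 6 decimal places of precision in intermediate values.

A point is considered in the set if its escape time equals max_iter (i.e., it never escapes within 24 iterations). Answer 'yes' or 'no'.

Answer: no

Derivation:
z_0 = 0 + 0i, c = -0.3420 + 0.7190i
Iter 1: z = -0.3420 + 0.7190i, |z|^2 = 0.6339
Iter 2: z = -0.7420 + 0.2272i, |z|^2 = 0.6022
Iter 3: z = 0.1569 + 0.3818i, |z|^2 = 0.1704
Iter 4: z = -0.4632 + 0.8388i, |z|^2 = 0.9182
Iter 5: z = -0.8311 + -0.0580i, |z|^2 = 0.6942
Iter 6: z = 0.3454 + 0.8155i, |z|^2 = 0.7844
Iter 7: z = -0.8877 + 1.2824i, |z|^2 = 2.4326
Iter 8: z = -1.1985 + -1.5578i, |z|^2 = 3.8631
Iter 9: z = -1.3323 + 4.4530i, |z|^2 = 21.6043
Escaped at iteration 9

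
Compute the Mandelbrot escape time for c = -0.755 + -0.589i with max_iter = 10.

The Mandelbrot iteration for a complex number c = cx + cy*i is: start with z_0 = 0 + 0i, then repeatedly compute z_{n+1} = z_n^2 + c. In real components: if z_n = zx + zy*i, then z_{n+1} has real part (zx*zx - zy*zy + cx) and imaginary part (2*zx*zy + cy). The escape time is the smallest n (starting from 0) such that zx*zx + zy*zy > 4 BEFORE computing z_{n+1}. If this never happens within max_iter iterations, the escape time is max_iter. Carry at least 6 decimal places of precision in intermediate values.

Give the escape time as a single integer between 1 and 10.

z_0 = 0 + 0i, c = -0.7550 + -0.5890i
Iter 1: z = -0.7550 + -0.5890i, |z|^2 = 0.9169
Iter 2: z = -0.5319 + 0.3004i, |z|^2 = 0.3731
Iter 3: z = -0.5623 + -0.9086i, |z|^2 = 1.1417
Iter 4: z = -1.2643 + 0.4328i, |z|^2 = 1.7857
Iter 5: z = 0.6560 + -1.6833i, |z|^2 = 3.2640
Iter 6: z = -3.1582 + -2.7977i, |z|^2 = 17.8015
Escaped at iteration 6

Answer: 6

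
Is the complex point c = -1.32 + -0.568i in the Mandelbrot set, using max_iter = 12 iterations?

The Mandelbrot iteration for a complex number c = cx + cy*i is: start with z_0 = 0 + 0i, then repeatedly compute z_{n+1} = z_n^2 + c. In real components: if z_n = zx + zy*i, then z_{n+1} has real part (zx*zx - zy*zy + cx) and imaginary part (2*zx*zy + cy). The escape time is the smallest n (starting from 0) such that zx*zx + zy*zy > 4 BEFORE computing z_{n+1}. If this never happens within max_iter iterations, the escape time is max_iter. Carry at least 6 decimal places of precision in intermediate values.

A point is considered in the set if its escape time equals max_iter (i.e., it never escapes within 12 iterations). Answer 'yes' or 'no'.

z_0 = 0 + 0i, c = -1.3200 + -0.5680i
Iter 1: z = -1.3200 + -0.5680i, |z|^2 = 2.0650
Iter 2: z = 0.0998 + 0.9315i, |z|^2 = 0.8777
Iter 3: z = -2.1778 + -0.3821i, |z|^2 = 4.8887
Escaped at iteration 3

Answer: no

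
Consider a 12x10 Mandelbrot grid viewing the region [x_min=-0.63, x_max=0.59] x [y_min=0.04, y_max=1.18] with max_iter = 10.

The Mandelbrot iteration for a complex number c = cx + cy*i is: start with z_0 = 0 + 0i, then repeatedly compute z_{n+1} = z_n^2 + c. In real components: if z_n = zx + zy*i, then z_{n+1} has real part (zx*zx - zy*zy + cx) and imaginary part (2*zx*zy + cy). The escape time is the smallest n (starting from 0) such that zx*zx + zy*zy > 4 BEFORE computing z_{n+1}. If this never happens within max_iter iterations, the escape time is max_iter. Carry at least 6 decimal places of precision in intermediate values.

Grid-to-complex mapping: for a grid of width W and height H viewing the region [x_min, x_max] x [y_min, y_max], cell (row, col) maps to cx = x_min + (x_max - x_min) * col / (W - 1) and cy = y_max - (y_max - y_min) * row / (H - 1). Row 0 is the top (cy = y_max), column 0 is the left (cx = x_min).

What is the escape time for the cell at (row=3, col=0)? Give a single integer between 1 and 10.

z_0 = 0 + 0i, c = -0.6300 + 0.8000i
Iter 1: z = -0.6300 + 0.8000i, |z|^2 = 1.0369
Iter 2: z = -0.8731 + -0.2080i, |z|^2 = 0.8056
Iter 3: z = 0.0890 + 1.1632i, |z|^2 = 1.3610
Iter 4: z = -1.9751 + 1.0071i, |z|^2 = 4.9155
Escaped at iteration 4

Answer: 4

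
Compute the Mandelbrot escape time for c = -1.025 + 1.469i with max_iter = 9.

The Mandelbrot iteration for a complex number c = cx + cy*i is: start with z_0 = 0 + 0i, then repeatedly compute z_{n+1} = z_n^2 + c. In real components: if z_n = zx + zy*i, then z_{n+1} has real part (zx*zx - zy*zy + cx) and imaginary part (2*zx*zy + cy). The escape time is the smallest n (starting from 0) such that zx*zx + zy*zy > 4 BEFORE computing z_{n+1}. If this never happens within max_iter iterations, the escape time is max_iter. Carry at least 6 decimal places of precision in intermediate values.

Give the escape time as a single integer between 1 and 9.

z_0 = 0 + 0i, c = -1.0250 + 1.4690i
Iter 1: z = -1.0250 + 1.4690i, |z|^2 = 3.2086
Iter 2: z = -2.1323 + -1.5424i, |z|^2 = 6.9260
Escaped at iteration 2

Answer: 2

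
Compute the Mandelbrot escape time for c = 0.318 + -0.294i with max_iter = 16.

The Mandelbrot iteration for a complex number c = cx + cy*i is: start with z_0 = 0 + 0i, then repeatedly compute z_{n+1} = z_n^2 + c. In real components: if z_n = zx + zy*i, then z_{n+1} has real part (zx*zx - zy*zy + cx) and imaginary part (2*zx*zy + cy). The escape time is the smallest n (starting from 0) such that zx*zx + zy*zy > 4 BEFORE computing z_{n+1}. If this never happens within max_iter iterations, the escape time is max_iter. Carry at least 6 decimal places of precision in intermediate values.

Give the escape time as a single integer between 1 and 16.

z_0 = 0 + 0i, c = 0.3180 + -0.2940i
Iter 1: z = 0.3180 + -0.2940i, |z|^2 = 0.1876
Iter 2: z = 0.3327 + -0.4810i, |z|^2 = 0.3420
Iter 3: z = 0.1973 + -0.6140i, |z|^2 = 0.4160
Iter 4: z = -0.0201 + -0.5363i, |z|^2 = 0.2881
Iter 5: z = 0.0307 + -0.2724i, |z|^2 = 0.0752
Iter 6: z = 0.2447 + -0.3108i, |z|^2 = 0.1565
Iter 7: z = 0.2813 + -0.4461i, |z|^2 = 0.2781
Iter 8: z = 0.1981 + -0.5450i, |z|^2 = 0.3363
Iter 9: z = 0.0602 + -0.5100i, |z|^2 = 0.2637
Iter 10: z = 0.0616 + -0.3554i, |z|^2 = 0.1301
Iter 11: z = 0.1954 + -0.3378i, |z|^2 = 0.1523
Iter 12: z = 0.2421 + -0.4260i, |z|^2 = 0.2401
Iter 13: z = 0.1951 + -0.5003i, |z|^2 = 0.2884
Iter 14: z = 0.1058 + -0.4892i, |z|^2 = 0.2505
Iter 15: z = 0.0898 + -0.3975i, |z|^2 = 0.1661

Answer: 16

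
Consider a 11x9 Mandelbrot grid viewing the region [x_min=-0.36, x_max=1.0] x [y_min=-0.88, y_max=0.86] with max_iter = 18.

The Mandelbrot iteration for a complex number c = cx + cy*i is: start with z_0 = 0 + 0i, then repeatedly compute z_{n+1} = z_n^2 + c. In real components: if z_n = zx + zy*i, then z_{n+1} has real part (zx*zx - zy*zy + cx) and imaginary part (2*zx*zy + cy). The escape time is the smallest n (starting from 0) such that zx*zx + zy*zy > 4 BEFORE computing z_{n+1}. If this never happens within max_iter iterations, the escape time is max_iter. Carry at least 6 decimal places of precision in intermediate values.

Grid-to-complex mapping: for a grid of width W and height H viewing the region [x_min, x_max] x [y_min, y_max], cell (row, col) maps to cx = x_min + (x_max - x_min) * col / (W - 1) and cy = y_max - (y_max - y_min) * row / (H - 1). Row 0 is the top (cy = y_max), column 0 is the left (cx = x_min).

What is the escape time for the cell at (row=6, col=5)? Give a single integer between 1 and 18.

z_0 = 0 + 0i, c = 0.3200 + -0.4450i
Iter 1: z = 0.3200 + -0.4450i, |z|^2 = 0.3004
Iter 2: z = 0.2244 + -0.7298i, |z|^2 = 0.5830
Iter 3: z = -0.1623 + -0.7725i, |z|^2 = 0.6231
Iter 4: z = -0.2504 + -0.1943i, |z|^2 = 0.1005
Iter 5: z = 0.3450 + -0.3477i, |z|^2 = 0.2399
Iter 6: z = 0.3181 + -0.6849i, |z|^2 = 0.5702
Iter 7: z = -0.0479 + -0.8807i, |z|^2 = 0.7780
Iter 8: z = -0.4534 + -0.3607i, |z|^2 = 0.3357
Iter 9: z = 0.3955 + -0.1179i, |z|^2 = 0.1703
Iter 10: z = 0.4625 + -0.5383i, |z|^2 = 0.5036
Iter 11: z = 0.2442 + -0.9429i, |z|^2 = 0.9486
Iter 12: z = -0.5094 + -0.9054i, |z|^2 = 1.0793
Iter 13: z = -0.2403 + 0.4775i, |z|^2 = 0.2857
Iter 14: z = 0.1498 + -0.6745i, |z|^2 = 0.4774
Iter 15: z = -0.1125 + -0.6471i, |z|^2 = 0.4314
Iter 16: z = -0.0860 + -0.2994i, |z|^2 = 0.0970
Iter 17: z = 0.2378 + -0.3935i, |z|^2 = 0.2114

Answer: 18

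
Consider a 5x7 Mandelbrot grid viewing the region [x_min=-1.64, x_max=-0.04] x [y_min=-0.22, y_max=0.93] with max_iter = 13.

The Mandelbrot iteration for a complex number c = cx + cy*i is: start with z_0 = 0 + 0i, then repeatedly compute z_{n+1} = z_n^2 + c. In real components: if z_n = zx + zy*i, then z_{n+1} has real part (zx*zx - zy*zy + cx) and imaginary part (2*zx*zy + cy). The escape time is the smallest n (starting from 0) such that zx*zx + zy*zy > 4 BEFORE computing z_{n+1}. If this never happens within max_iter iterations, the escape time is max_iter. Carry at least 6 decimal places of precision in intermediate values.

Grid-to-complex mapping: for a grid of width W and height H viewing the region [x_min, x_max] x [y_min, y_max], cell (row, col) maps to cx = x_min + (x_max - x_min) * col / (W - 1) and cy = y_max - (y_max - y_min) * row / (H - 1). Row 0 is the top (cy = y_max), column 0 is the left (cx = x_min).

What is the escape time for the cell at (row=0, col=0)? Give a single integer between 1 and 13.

z_0 = 0 + 0i, c = -1.6400 + 0.9300i
Iter 1: z = -1.6400 + 0.9300i, |z|^2 = 3.5545
Iter 2: z = 0.1847 + -2.1204i, |z|^2 = 4.5302
Escaped at iteration 2

Answer: 2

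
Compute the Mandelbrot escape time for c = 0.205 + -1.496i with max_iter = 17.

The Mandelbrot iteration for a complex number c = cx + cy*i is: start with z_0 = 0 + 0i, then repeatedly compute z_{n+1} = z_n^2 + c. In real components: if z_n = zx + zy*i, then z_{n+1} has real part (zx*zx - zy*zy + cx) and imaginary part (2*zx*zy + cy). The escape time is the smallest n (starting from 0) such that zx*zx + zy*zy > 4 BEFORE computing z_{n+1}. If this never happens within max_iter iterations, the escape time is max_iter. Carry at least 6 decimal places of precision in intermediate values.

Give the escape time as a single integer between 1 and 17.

Answer: 2

Derivation:
z_0 = 0 + 0i, c = 0.2050 + -1.4960i
Iter 1: z = 0.2050 + -1.4960i, |z|^2 = 2.2800
Iter 2: z = -1.9910 + -2.1094i, |z|^2 = 8.4134
Escaped at iteration 2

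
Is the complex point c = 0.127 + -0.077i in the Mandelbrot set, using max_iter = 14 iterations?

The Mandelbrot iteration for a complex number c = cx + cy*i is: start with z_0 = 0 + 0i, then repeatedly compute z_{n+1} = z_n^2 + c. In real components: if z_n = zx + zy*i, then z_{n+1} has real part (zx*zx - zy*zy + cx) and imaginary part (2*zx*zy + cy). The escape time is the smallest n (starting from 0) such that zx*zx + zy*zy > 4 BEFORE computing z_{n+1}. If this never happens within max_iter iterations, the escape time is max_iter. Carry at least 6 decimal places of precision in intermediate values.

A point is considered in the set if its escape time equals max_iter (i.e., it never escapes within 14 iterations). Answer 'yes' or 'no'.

z_0 = 0 + 0i, c = 0.1270 + -0.0770i
Iter 1: z = 0.1270 + -0.0770i, |z|^2 = 0.0221
Iter 2: z = 0.1372 + -0.0966i, |z|^2 = 0.0281
Iter 3: z = 0.1365 + -0.1035i, |z|^2 = 0.0293
Iter 4: z = 0.1349 + -0.1053i, |z|^2 = 0.0293
Iter 5: z = 0.1341 + -0.1054i, |z|^2 = 0.0291
Iter 6: z = 0.1339 + -0.1053i, |z|^2 = 0.0290
Iter 7: z = 0.1338 + -0.1052i, |z|^2 = 0.0290
Iter 8: z = 0.1338 + -0.1052i, |z|^2 = 0.0290
Iter 9: z = 0.1339 + -0.1052i, |z|^2 = 0.0290
Iter 10: z = 0.1339 + -0.1052i, |z|^2 = 0.0290
Iter 11: z = 0.1339 + -0.1052i, |z|^2 = 0.0290
Iter 12: z = 0.1339 + -0.1052i, |z|^2 = 0.0290
Iter 13: z = 0.1339 + -0.1052i, |z|^2 = 0.0290
Did not escape in 14 iterations → in set

Answer: yes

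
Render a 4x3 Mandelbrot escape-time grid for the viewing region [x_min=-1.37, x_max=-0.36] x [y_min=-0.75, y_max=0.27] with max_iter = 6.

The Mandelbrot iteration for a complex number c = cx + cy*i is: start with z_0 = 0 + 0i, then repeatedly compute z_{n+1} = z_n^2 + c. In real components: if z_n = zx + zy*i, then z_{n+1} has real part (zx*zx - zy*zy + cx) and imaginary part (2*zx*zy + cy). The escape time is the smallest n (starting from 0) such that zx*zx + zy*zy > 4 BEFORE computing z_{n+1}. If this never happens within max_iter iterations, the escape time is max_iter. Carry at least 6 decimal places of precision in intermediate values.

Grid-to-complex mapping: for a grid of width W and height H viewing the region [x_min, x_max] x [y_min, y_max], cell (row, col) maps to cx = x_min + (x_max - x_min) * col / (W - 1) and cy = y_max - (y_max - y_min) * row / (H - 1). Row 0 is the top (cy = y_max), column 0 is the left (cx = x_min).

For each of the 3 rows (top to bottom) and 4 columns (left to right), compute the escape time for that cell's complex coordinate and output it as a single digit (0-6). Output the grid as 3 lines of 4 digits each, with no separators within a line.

(row=0, col=0): c = -1.3700 + 0.2700i → escape time 6
(row=0, col=1): c = -1.0333 + 0.2700i → escape time 6
(row=0, col=2): c = -0.6967 + 0.2700i → escape time 6
(row=0, col=3): c = -0.3600 + 0.2700i → escape time 6
(row=1, col=0): c = -1.3700 + -0.2400i → escape time 6
(row=1, col=1): c = -1.0333 + -0.2400i → escape time 6
(row=1, col=2): c = -0.6967 + -0.2400i → escape time 6
(row=1, col=3): c = -0.3600 + -0.2400i → escape time 6
(row=2, col=0): c = -1.3700 + -0.7500i → escape time 3
(row=2, col=1): c = -1.0333 + -0.7500i → escape time 3
(row=2, col=2): c = -0.6967 + -0.7500i → escape time 4
(row=2, col=3): c = -0.3600 + -0.7500i → escape time 6

Answer: 6666
6666
3346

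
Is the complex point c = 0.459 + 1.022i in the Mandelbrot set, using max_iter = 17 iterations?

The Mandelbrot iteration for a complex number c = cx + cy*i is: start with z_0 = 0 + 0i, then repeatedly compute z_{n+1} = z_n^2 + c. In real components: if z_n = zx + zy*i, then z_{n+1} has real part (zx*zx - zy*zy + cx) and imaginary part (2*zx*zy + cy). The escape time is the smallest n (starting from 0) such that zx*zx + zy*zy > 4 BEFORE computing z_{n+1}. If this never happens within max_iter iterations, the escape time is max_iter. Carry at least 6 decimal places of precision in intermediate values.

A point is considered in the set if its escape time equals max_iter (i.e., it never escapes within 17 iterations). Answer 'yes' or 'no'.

Answer: no

Derivation:
z_0 = 0 + 0i, c = 0.4590 + 1.0220i
Iter 1: z = 0.4590 + 1.0220i, |z|^2 = 1.2552
Iter 2: z = -0.3748 + 1.9602i, |z|^2 = 3.9828
Iter 3: z = -3.2429 + -0.4474i, |z|^2 = 10.7165
Escaped at iteration 3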